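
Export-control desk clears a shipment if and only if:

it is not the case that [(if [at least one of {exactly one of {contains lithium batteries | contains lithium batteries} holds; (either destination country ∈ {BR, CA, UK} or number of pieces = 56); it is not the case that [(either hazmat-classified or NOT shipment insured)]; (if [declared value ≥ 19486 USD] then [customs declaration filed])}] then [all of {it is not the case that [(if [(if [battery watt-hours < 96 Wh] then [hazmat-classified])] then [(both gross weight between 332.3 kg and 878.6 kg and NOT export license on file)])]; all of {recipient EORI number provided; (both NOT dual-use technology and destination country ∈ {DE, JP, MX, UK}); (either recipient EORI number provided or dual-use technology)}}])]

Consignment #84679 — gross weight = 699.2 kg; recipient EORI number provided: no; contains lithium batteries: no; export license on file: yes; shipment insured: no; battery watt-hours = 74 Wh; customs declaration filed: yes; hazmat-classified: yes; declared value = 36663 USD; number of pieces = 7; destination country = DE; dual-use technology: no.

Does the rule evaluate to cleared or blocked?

Atomic conditions:
  contains lithium batteries: no → false
  destination country ∈ {BR, CA, UK}: DE is not in the set → false
  number of pieces = 56: 7 == 56 is false
  hazmat-classified: yes → true
  NOT shipment insured: no → true
  declared value ≥ 19486 USD: 36663 ≥ 19486 is true
  customs declaration filed: yes → true
  battery watt-hours < 96 Wh: 74 < 96 is true
  gross weight between 332.3 kg and 878.6 kg: 699.2 in [332.3, 878.6] is true
  NOT export license on file: yes → false
  recipient EORI number provided: no → false
  NOT dual-use technology: no → true
  destination country ∈ {DE, JP, MX, UK}: DE is in the set → true
  dual-use technology: no → false
Combine:
[1.1.1] exactly-one(false, false) = false
[1.1.2] false OR false = false
[1.1.3.1] true OR true = true
[1.1.3] NOT true = false
[1.1.4] true → true = true
[1.1] false OR false OR false OR true = true
[1.2.1.1.1] true → true = true
[1.2.1.1.2] true AND false = false
[1.2.1.1] true → false = false
[1.2.1] NOT false = true
[1.2.2.2] true AND true = true
[1.2.2.3] false OR false = false
[1.2.2] false AND true AND false = false
[1.2] true AND false = false
[1] true → false = false
[root] NOT false = true
Overall: true → cleared

Cleared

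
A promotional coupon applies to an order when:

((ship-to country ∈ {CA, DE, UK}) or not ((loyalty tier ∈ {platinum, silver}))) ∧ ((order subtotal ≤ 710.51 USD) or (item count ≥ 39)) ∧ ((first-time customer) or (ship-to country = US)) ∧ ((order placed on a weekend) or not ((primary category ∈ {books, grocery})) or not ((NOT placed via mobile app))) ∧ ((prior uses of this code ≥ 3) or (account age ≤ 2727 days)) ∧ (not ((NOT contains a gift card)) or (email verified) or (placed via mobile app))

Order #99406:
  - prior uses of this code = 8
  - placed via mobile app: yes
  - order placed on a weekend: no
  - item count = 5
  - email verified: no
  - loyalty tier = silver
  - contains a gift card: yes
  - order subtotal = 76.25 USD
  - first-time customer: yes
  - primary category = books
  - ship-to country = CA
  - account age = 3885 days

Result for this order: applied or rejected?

Atomic conditions:
  ship-to country ∈ {CA, DE, UK}: CA is in the set → true
  loyalty tier ∈ {platinum, silver}: silver is in the set → true
  order subtotal ≤ 710.51 USD: 76.25 ≤ 710.51 is true
  item count ≥ 39: 5 ≥ 39 is false
  first-time customer: yes → true
  ship-to country = US: CA == US is false
  order placed on a weekend: no → false
  primary category ∈ {books, grocery}: books is in the set → true
  NOT placed via mobile app: yes → false
  prior uses of this code ≥ 3: 8 ≥ 3 is true
  account age ≤ 2727 days: 3885 ≤ 2727 is false
  NOT contains a gift card: yes → false
  email verified: no → false
  placed via mobile app: yes → true
Combine:
[1.2] NOT true = false
[1] true OR false = true
[2] true OR false = true
[3] true OR false = true
[4.2] NOT true = false
[4.3] NOT false = true
[4] false OR false OR true = true
[5] true OR false = true
[6.1] NOT false = true
[6] true OR false OR true = true
[root] true AND true AND true AND true AND true AND true = true
Overall: true → applied

Applied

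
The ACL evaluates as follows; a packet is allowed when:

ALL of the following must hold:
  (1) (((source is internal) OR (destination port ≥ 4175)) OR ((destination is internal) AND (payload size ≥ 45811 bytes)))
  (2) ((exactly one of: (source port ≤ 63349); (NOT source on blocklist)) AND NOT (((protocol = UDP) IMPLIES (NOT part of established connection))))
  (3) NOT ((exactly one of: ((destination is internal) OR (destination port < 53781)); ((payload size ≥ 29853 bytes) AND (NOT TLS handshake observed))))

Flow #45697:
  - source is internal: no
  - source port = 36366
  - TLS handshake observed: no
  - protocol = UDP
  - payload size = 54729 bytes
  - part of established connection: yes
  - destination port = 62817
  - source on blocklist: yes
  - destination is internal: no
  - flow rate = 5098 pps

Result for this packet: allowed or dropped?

Atomic conditions:
  source is internal: no → false
  destination port ≥ 4175: 62817 ≥ 4175 is true
  destination is internal: no → false
  payload size ≥ 45811 bytes: 54729 ≥ 45811 is true
  source port ≤ 63349: 36366 ≤ 63349 is true
  NOT source on blocklist: yes → false
  protocol = UDP: UDP == UDP is true
  NOT part of established connection: yes → false
  destination port < 53781: 62817 < 53781 is false
  payload size ≥ 29853 bytes: 54729 ≥ 29853 is true
  NOT TLS handshake observed: no → true
Combine:
[1.1] false OR true = true
[1.2] false AND true = false
[1] true OR false = true
[2.1] exactly-one(true, false) = true
[2.2.1] true → false = false
[2.2] NOT false = true
[2] true AND true = true
[3.1.1] false OR false = false
[3.1.2] true AND true = true
[3.1] exactly-one(false, true) = true
[3] NOT true = false
[root] true AND true AND false = false
Overall: false → dropped

Dropped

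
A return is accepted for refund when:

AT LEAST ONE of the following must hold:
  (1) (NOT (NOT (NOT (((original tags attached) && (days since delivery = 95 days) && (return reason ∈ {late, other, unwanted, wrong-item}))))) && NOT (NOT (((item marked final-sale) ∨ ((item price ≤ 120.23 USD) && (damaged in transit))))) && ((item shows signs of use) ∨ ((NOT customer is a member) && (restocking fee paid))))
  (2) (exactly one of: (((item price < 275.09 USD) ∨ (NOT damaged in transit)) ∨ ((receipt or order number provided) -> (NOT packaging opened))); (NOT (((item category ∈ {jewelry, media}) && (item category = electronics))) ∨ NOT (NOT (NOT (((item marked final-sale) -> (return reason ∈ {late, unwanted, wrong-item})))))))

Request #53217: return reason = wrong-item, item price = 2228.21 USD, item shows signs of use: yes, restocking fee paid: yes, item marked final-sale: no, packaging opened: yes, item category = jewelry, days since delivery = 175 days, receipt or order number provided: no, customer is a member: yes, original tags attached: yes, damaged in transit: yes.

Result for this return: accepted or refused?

Atomic conditions:
  original tags attached: yes → true
  days since delivery = 95 days: 175 == 95 is false
  return reason ∈ {late, other, unwanted, wrong-item}: wrong-item is in the set → true
  item marked final-sale: no → false
  item price ≤ 120.23 USD: 2228.21 ≤ 120.23 is false
  damaged in transit: yes → true
  item shows signs of use: yes → true
  NOT customer is a member: yes → false
  restocking fee paid: yes → true
  item price < 275.09 USD: 2228.21 < 275.09 is false
  NOT damaged in transit: yes → false
  receipt or order number provided: no → false
  NOT packaging opened: yes → false
  item category ∈ {jewelry, media}: jewelry is in the set → true
  item category = electronics: jewelry == electronics is false
  return reason ∈ {late, unwanted, wrong-item}: wrong-item is in the set → true
Combine:
[1.1.1.1.1] true AND false AND true = false
[1.1.1.1] NOT false = true
[1.1.1] NOT true = false
[1.1] NOT false = true
[1.2.1.1.2] false AND true = false
[1.2.1.1] false OR false = false
[1.2.1] NOT false = true
[1.2] NOT true = false
[1.3.2] false AND true = false
[1.3] true OR false = true
[1] true AND false AND true = false
[2.1.1] false OR false = false
[2.1.2] false → false (antecedent false ⇒ implication holds) = true
[2.1] false OR true = true
[2.2.1.1] true AND false = false
[2.2.1] NOT false = true
[2.2.2.1.1.1] false → true (antecedent false ⇒ implication holds) = true
[2.2.2.1.1] NOT true = false
[2.2.2.1] NOT false = true
[2.2.2] NOT true = false
[2.2] true OR false = true
[2] exactly-one(true, true) = false
[root] false OR false = false
Overall: false → refused

Refused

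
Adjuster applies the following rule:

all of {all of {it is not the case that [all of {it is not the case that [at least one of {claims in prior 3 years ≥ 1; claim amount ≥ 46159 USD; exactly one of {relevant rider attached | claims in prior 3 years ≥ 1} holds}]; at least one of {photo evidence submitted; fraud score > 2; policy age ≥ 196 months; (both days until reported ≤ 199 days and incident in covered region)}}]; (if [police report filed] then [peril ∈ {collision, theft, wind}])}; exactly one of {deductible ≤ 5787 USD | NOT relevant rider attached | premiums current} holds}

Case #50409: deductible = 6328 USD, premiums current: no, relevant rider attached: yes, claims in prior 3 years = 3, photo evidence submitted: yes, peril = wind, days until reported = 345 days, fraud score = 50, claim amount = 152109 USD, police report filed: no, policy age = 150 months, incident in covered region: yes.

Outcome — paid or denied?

Atomic conditions:
  claims in prior 3 years ≥ 1: 3 ≥ 1 is true
  claim amount ≥ 46159 USD: 152109 ≥ 46159 is true
  relevant rider attached: yes → true
  photo evidence submitted: yes → true
  fraud score > 2: 50 > 2 is true
  policy age ≥ 196 months: 150 ≥ 196 is false
  days until reported ≤ 199 days: 345 ≤ 199 is false
  incident in covered region: yes → true
  police report filed: no → false
  peril ∈ {collision, theft, wind}: wind is in the set → true
  deductible ≤ 5787 USD: 6328 ≤ 5787 is false
  NOT relevant rider attached: yes → false
  premiums current: no → false
Combine:
[1.1.1.1.1.3] exactly-one(true, true) = false
[1.1.1.1.1] true OR true OR false = true
[1.1.1.1] NOT true = false
[1.1.1.2.4] false AND true = false
[1.1.1.2] true OR true OR false OR false = true
[1.1.1] false AND true = false
[1.1] NOT false = true
[1.2] false → true (antecedent false ⇒ implication holds) = true
[1] true AND true = true
[2] exactly-one(false, false, false) = false
[root] true AND false = false
Overall: false → denied

Denied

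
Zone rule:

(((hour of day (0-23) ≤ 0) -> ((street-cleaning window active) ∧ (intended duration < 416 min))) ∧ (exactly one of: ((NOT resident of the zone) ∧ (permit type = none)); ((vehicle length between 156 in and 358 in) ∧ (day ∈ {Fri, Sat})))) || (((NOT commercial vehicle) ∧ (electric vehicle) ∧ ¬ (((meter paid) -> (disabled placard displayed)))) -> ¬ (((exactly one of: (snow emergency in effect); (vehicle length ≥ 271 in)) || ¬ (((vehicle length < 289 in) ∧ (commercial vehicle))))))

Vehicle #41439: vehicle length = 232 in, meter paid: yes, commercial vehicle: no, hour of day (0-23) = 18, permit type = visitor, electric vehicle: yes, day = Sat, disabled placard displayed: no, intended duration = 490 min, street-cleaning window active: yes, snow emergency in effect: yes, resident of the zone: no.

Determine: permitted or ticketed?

Atomic conditions:
  hour of day (0-23) ≤ 0: 18 ≤ 0 is false
  street-cleaning window active: yes → true
  intended duration < 416 min: 490 < 416 is false
  NOT resident of the zone: no → true
  permit type = none: visitor == none is false
  vehicle length between 156 in and 358 in: 232 in [156, 358] is true
  day ∈ {Fri, Sat}: Sat is in the set → true
  NOT commercial vehicle: no → true
  electric vehicle: yes → true
  meter paid: yes → true
  disabled placard displayed: no → false
  snow emergency in effect: yes → true
  vehicle length ≥ 271 in: 232 ≥ 271 is false
  vehicle length < 289 in: 232 < 289 is true
  commercial vehicle: no → false
Combine:
[1.1.2] true AND false = false
[1.1] false → false (antecedent false ⇒ implication holds) = true
[1.2.1] true AND false = false
[1.2.2] true AND true = true
[1.2] exactly-one(false, true) = true
[1] true AND true = true
[2.1.3.1] true → false = false
[2.1.3] NOT false = true
[2.1] true AND true AND true = true
[2.2.1.1] exactly-one(true, false) = true
[2.2.1.2.1] true AND false = false
[2.2.1.2] NOT false = true
[2.2.1] true OR true = true
[2.2] NOT true = false
[2] true → false = false
[root] true OR false = true
Overall: true → permitted

Permitted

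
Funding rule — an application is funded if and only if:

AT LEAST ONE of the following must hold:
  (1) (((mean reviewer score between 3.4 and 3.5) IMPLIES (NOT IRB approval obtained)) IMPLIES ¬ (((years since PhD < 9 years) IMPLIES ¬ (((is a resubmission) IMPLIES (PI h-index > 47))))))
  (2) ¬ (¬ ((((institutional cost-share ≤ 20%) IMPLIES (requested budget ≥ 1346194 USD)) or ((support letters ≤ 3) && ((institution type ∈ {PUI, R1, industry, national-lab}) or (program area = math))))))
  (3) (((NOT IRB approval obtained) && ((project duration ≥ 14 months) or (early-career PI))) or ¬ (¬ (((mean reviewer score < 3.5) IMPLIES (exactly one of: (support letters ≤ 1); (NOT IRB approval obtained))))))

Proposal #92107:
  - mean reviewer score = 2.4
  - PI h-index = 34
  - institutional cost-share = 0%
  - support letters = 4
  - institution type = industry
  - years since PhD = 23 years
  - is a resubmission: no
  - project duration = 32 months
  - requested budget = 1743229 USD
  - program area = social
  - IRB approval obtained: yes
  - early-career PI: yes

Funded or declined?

Funded

Atomic conditions:
  mean reviewer score between 3.4 and 3.5: 2.4 in [3.4, 3.5] is false
  NOT IRB approval obtained: yes → false
  years since PhD < 9 years: 23 < 9 is false
  is a resubmission: no → false
  PI h-index > 47: 34 > 47 is false
  institutional cost-share ≤ 20%: 0 ≤ 20 is true
  requested budget ≥ 1346194 USD: 1743229 ≥ 1346194 is true
  support letters ≤ 3: 4 ≤ 3 is false
  institution type ∈ {PUI, R1, industry, national-lab}: industry is in the set → true
  program area = math: social == math is false
  project duration ≥ 14 months: 32 ≥ 14 is true
  early-career PI: yes → true
  mean reviewer score < 3.5: 2.4 < 3.5 is true
  support letters ≤ 1: 4 ≤ 1 is false
Combine:
[1.1] false → false (antecedent false ⇒ implication holds) = true
[1.2.1.2.1] false → false (antecedent false ⇒ implication holds) = true
[1.2.1.2] NOT true = false
[1.2.1] false → false (antecedent false ⇒ implication holds) = true
[1.2] NOT true = false
[1] true → false = false
[2.1.1.1] true → true = true
[2.1.1.2.2] true OR false = true
[2.1.1.2] false AND true = false
[2.1.1] true OR false = true
[2.1] NOT true = false
[2] NOT false = true
[3.1.2] true OR true = true
[3.1] false AND true = false
[3.2.1.1.2] exactly-one(false, false) = false
[3.2.1.1] true → false = false
[3.2.1] NOT false = true
[3.2] NOT true = false
[3] false OR false = false
[root] false OR true OR false = true
Overall: true → funded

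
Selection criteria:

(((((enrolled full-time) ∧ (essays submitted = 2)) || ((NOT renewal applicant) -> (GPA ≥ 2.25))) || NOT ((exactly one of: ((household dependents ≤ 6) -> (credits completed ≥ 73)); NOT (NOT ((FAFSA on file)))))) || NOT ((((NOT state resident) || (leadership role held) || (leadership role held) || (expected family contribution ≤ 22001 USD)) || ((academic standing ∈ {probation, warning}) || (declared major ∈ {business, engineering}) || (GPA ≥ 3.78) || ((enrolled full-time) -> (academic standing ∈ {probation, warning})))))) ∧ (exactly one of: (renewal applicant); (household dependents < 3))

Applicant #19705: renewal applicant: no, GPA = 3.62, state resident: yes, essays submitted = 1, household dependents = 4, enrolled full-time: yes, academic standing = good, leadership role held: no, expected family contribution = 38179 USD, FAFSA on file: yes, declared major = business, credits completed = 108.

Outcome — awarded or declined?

Atomic conditions:
  enrolled full-time: yes → true
  essays submitted = 2: 1 == 2 is false
  NOT renewal applicant: no → true
  GPA ≥ 2.25: 3.62 ≥ 2.25 is true
  household dependents ≤ 6: 4 ≤ 6 is true
  credits completed ≥ 73: 108 ≥ 73 is true
  FAFSA on file: yes → true
  NOT state resident: yes → false
  leadership role held: no → false
  expected family contribution ≤ 22001 USD: 38179 ≤ 22001 is false
  academic standing ∈ {probation, warning}: good is not in the set → false
  declared major ∈ {business, engineering}: business is in the set → true
  GPA ≥ 3.78: 3.62 ≥ 3.78 is false
  renewal applicant: no → false
  household dependents < 3: 4 < 3 is false
Combine:
[1.1.1.1] true AND false = false
[1.1.1.2] true → true = true
[1.1.1] false OR true = true
[1.1.2.1.1] true → true = true
[1.1.2.1.2.1] NOT true = false
[1.1.2.1.2] NOT false = true
[1.1.2.1] exactly-one(true, true) = false
[1.1.2] NOT false = true
[1.1] true OR true = true
[1.2.1.1] false OR false OR false OR false = false
[1.2.1.2.4] true → false = false
[1.2.1.2] false OR true OR false OR false = true
[1.2.1] false OR true = true
[1.2] NOT true = false
[1] true OR false = true
[2] exactly-one(false, false) = false
[root] true AND false = false
Overall: false → declined

Declined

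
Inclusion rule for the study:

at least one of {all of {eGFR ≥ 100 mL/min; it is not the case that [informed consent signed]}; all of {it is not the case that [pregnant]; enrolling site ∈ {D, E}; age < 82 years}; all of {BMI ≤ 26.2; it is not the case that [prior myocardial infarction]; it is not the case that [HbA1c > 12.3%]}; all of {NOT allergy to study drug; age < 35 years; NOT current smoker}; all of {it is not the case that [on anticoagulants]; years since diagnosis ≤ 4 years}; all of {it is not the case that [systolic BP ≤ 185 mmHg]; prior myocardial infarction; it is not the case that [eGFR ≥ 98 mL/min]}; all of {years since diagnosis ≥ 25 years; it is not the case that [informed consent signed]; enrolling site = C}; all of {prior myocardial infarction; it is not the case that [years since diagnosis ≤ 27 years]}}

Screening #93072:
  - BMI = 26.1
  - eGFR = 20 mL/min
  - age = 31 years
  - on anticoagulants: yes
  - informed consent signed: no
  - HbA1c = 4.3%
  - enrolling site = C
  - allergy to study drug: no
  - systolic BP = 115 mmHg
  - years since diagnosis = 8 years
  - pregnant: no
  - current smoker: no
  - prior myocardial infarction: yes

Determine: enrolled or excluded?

Atomic conditions:
  eGFR ≥ 100 mL/min: 20 ≥ 100 is false
  informed consent signed: no → false
  pregnant: no → false
  enrolling site ∈ {D, E}: C is not in the set → false
  age < 82 years: 31 < 82 is true
  BMI ≤ 26.2: 26.1 ≤ 26.2 is true
  prior myocardial infarction: yes → true
  HbA1c > 12.3%: 4.3 > 12.3 is false
  NOT allergy to study drug: no → true
  age < 35 years: 31 < 35 is true
  NOT current smoker: no → true
  on anticoagulants: yes → true
  years since diagnosis ≤ 4 years: 8 ≤ 4 is false
  systolic BP ≤ 185 mmHg: 115 ≤ 185 is true
  eGFR ≥ 98 mL/min: 20 ≥ 98 is false
  years since diagnosis ≥ 25 years: 8 ≥ 25 is false
  enrolling site = C: C == C is true
  years since diagnosis ≤ 27 years: 8 ≤ 27 is true
Combine:
[1.2] NOT false = true
[1] false AND true = false
[2.1] NOT false = true
[2] true AND false AND true = false
[3.2] NOT true = false
[3.3] NOT false = true
[3] true AND false AND true = false
[4] true AND true AND true = true
[5.1] NOT true = false
[5] false AND false = false
[6.1] NOT true = false
[6.3] NOT false = true
[6] false AND true AND true = false
[7.2] NOT false = true
[7] false AND true AND true = false
[8.2] NOT true = false
[8] true AND false = false
[root] false OR false OR false OR true OR false OR false OR false OR false = true
Overall: true → enrolled

Enrolled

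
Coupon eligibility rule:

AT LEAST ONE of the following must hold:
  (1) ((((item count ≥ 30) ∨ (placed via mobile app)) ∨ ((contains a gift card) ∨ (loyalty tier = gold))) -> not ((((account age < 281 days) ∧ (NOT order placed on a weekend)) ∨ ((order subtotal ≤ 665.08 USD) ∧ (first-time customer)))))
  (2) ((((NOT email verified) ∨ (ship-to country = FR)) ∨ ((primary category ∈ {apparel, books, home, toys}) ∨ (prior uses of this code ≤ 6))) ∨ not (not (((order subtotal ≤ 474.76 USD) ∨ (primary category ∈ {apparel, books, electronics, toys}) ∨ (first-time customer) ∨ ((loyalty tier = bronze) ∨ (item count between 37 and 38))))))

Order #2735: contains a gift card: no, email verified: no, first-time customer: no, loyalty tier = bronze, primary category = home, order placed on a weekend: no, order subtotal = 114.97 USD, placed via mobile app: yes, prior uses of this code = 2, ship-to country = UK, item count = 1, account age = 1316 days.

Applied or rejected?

Applied

Atomic conditions:
  item count ≥ 30: 1 ≥ 30 is false
  placed via mobile app: yes → true
  contains a gift card: no → false
  loyalty tier = gold: bronze == gold is false
  account age < 281 days: 1316 < 281 is false
  NOT order placed on a weekend: no → true
  order subtotal ≤ 665.08 USD: 114.97 ≤ 665.08 is true
  first-time customer: no → false
  NOT email verified: no → true
  ship-to country = FR: UK == FR is false
  primary category ∈ {apparel, books, home, toys}: home is in the set → true
  prior uses of this code ≤ 6: 2 ≤ 6 is true
  order subtotal ≤ 474.76 USD: 114.97 ≤ 474.76 is true
  primary category ∈ {apparel, books, electronics, toys}: home is not in the set → false
  loyalty tier = bronze: bronze == bronze is true
  item count between 37 and 38: 1 in [37, 38] is false
Combine:
[1.1.1] false OR true = true
[1.1.2] false OR false = false
[1.1] true OR false = true
[1.2.1.1] false AND true = false
[1.2.1.2] true AND false = false
[1.2.1] false OR false = false
[1.2] NOT false = true
[1] true → true = true
[2.1.1] true OR false = true
[2.1.2] true OR true = true
[2.1] true OR true = true
[2.2.1.1.4] true OR false = true
[2.2.1.1] true OR false OR false OR true = true
[2.2.1] NOT true = false
[2.2] NOT false = true
[2] true OR true = true
[root] true OR true = true
Overall: true → applied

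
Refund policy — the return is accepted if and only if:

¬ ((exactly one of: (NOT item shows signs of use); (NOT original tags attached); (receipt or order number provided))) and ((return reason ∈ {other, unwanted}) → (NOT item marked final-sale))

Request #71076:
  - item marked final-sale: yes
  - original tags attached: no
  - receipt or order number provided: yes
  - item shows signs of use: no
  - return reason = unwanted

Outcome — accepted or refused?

Atomic conditions:
  NOT item shows signs of use: no → true
  NOT original tags attached: no → true
  receipt or order number provided: yes → true
  return reason ∈ {other, unwanted}: unwanted is in the set → true
  NOT item marked final-sale: yes → false
Combine:
[1.1] exactly-one(true, true, true) = false
[1] NOT false = true
[2] true → false = false
[root] true AND false = false
Overall: false → refused

Refused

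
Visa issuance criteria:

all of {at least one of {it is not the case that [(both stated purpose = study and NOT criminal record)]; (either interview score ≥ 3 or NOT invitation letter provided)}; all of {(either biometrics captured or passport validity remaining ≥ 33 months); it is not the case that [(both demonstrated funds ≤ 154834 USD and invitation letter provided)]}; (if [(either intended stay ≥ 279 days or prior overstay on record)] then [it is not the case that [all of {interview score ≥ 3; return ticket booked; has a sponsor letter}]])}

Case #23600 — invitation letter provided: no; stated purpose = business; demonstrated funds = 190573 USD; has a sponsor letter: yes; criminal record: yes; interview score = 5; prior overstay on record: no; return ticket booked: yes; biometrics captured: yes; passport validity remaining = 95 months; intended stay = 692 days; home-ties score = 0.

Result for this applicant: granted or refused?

Refused

Atomic conditions:
  stated purpose = study: business == study is false
  NOT criminal record: yes → false
  interview score ≥ 3: 5 ≥ 3 is true
  NOT invitation letter provided: no → true
  biometrics captured: yes → true
  passport validity remaining ≥ 33 months: 95 ≥ 33 is true
  demonstrated funds ≤ 154834 USD: 190573 ≤ 154834 is false
  invitation letter provided: no → false
  intended stay ≥ 279 days: 692 ≥ 279 is true
  prior overstay on record: no → false
  return ticket booked: yes → true
  has a sponsor letter: yes → true
Combine:
[1.1.1] false AND false = false
[1.1] NOT false = true
[1.2] true OR true = true
[1] true OR true = true
[2.1] true OR true = true
[2.2.1] false AND false = false
[2.2] NOT false = true
[2] true AND true = true
[3.1] true OR false = true
[3.2.1] true AND true AND true = true
[3.2] NOT true = false
[3] true → false = false
[root] true AND true AND false = false
Overall: false → refused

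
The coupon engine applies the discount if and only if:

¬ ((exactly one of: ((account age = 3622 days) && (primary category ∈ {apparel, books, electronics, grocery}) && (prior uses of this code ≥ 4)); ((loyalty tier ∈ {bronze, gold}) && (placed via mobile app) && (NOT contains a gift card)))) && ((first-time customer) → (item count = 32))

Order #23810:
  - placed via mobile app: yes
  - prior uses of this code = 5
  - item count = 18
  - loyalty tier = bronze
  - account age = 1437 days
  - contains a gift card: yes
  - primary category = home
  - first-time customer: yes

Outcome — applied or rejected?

Atomic conditions:
  account age = 3622 days: 1437 == 3622 is false
  primary category ∈ {apparel, books, electronics, grocery}: home is not in the set → false
  prior uses of this code ≥ 4: 5 ≥ 4 is true
  loyalty tier ∈ {bronze, gold}: bronze is in the set → true
  placed via mobile app: yes → true
  NOT contains a gift card: yes → false
  first-time customer: yes → true
  item count = 32: 18 == 32 is false
Combine:
[1.1.1] false AND false AND true = false
[1.1.2] true AND true AND false = false
[1.1] exactly-one(false, false) = false
[1] NOT false = true
[2] true → false = false
[root] true AND false = false
Overall: false → rejected

Rejected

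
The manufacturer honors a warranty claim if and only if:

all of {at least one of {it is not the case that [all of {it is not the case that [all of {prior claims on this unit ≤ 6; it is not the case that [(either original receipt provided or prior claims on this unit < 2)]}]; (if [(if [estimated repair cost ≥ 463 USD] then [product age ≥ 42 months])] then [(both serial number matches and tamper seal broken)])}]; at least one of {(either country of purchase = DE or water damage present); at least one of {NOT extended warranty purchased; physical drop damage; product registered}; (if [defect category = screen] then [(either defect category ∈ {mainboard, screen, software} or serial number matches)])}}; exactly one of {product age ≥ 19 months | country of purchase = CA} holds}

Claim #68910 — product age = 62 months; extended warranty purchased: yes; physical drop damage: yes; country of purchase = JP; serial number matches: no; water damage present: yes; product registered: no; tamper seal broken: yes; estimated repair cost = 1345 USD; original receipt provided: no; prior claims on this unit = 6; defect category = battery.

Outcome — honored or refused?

Honored

Atomic conditions:
  prior claims on this unit ≤ 6: 6 ≤ 6 is true
  original receipt provided: no → false
  prior claims on this unit < 2: 6 < 2 is false
  estimated repair cost ≥ 463 USD: 1345 ≥ 463 is true
  product age ≥ 42 months: 62 ≥ 42 is true
  serial number matches: no → false
  tamper seal broken: yes → true
  country of purchase = DE: JP == DE is false
  water damage present: yes → true
  NOT extended warranty purchased: yes → false
  physical drop damage: yes → true
  product registered: no → false
  defect category = screen: battery == screen is false
  defect category ∈ {mainboard, screen, software}: battery is not in the set → false
  product age ≥ 19 months: 62 ≥ 19 is true
  country of purchase = CA: JP == CA is false
Combine:
[1.1.1.1.1.2.1] false OR false = false
[1.1.1.1.1.2] NOT false = true
[1.1.1.1.1] true AND true = true
[1.1.1.1] NOT true = false
[1.1.1.2.1] true → true = true
[1.1.1.2.2] false AND true = false
[1.1.1.2] true → false = false
[1.1.1] false AND false = false
[1.1] NOT false = true
[1.2.1] false OR true = true
[1.2.2] false OR true OR false = true
[1.2.3.2] false OR false = false
[1.2.3] false → false (antecedent false ⇒ implication holds) = true
[1.2] true OR true OR true = true
[1] true OR true = true
[2] exactly-one(true, false) = true
[root] true AND true = true
Overall: true → honored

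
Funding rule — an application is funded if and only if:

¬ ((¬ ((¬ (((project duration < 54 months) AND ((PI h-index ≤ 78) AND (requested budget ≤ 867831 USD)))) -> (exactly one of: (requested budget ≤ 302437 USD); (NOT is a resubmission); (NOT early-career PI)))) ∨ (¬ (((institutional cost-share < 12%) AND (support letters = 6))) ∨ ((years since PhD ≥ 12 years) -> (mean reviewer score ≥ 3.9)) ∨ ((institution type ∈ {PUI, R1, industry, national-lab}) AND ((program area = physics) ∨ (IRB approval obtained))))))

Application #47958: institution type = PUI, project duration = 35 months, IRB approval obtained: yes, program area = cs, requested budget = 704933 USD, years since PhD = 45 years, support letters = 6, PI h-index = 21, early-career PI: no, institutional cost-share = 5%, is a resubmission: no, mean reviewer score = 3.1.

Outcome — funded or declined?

Atomic conditions:
  project duration < 54 months: 35 < 54 is true
  PI h-index ≤ 78: 21 ≤ 78 is true
  requested budget ≤ 867831 USD: 704933 ≤ 867831 is true
  requested budget ≤ 302437 USD: 704933 ≤ 302437 is false
  NOT is a resubmission: no → true
  NOT early-career PI: no → true
  institutional cost-share < 12%: 5 < 12 is true
  support letters = 6: 6 == 6 is true
  years since PhD ≥ 12 years: 45 ≥ 12 is true
  mean reviewer score ≥ 3.9: 3.1 ≥ 3.9 is false
  institution type ∈ {PUI, R1, industry, national-lab}: PUI is in the set → true
  program area = physics: cs == physics is false
  IRB approval obtained: yes → true
Combine:
[1.1.1.1.1.2] true AND true = true
[1.1.1.1.1] true AND true = true
[1.1.1.1] NOT true = false
[1.1.1.2] exactly-one(false, true, true) = false
[1.1.1] false → false (antecedent false ⇒ implication holds) = true
[1.1] NOT true = false
[1.2.1.1] true AND true = true
[1.2.1] NOT true = false
[1.2.2] true → false = false
[1.2.3.2] false OR true = true
[1.2.3] true AND true = true
[1.2] false OR false OR true = true
[1] false OR true = true
[root] NOT true = false
Overall: false → declined

Declined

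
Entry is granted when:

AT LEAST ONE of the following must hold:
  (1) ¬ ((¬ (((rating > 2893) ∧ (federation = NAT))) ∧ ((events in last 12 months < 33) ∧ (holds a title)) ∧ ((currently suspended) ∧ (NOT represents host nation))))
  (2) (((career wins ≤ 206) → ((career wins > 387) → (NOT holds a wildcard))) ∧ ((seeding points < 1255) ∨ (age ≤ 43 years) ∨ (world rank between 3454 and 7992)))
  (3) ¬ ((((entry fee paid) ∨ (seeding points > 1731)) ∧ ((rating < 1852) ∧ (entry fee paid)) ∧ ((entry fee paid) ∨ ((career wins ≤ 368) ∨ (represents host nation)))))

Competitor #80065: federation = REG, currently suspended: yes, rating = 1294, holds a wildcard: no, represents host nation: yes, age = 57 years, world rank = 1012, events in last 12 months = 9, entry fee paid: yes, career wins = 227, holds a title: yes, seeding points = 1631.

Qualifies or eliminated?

Qualifies

Atomic conditions:
  rating > 2893: 1294 > 2893 is false
  federation = NAT: REG == NAT is false
  events in last 12 months < 33: 9 < 33 is true
  holds a title: yes → true
  currently suspended: yes → true
  NOT represents host nation: yes → false
  career wins ≤ 206: 227 ≤ 206 is false
  career wins > 387: 227 > 387 is false
  NOT holds a wildcard: no → true
  seeding points < 1255: 1631 < 1255 is false
  age ≤ 43 years: 57 ≤ 43 is false
  world rank between 3454 and 7992: 1012 in [3454, 7992] is false
  entry fee paid: yes → true
  seeding points > 1731: 1631 > 1731 is false
  rating < 1852: 1294 < 1852 is true
  career wins ≤ 368: 227 ≤ 368 is true
  represents host nation: yes → true
Combine:
[1.1.1.1] false AND false = false
[1.1.1] NOT false = true
[1.1.2] true AND true = true
[1.1.3] true AND false = false
[1.1] true AND true AND false = false
[1] NOT false = true
[2.1.2] false → true (antecedent false ⇒ implication holds) = true
[2.1] false → true (antecedent false ⇒ implication holds) = true
[2.2] false OR false OR false = false
[2] true AND false = false
[3.1.1] true OR false = true
[3.1.2] true AND true = true
[3.1.3.2] true OR true = true
[3.1.3] true OR true = true
[3.1] true AND true AND true = true
[3] NOT true = false
[root] true OR false OR false = true
Overall: true → qualifies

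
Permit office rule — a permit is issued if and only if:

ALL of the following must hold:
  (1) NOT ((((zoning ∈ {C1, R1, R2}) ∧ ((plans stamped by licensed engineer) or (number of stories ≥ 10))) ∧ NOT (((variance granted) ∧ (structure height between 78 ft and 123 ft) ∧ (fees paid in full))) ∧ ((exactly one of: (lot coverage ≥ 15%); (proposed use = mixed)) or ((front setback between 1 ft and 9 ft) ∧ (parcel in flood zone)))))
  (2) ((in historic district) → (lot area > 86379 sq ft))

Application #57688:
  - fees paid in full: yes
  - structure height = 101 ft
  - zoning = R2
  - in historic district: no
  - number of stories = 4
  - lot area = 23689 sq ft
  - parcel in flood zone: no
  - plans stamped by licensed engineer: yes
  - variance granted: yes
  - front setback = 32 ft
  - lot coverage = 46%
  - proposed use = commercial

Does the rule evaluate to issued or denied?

Issued

Atomic conditions:
  zoning ∈ {C1, R1, R2}: R2 is in the set → true
  plans stamped by licensed engineer: yes → true
  number of stories ≥ 10: 4 ≥ 10 is false
  variance granted: yes → true
  structure height between 78 ft and 123 ft: 101 in [78, 123] is true
  fees paid in full: yes → true
  lot coverage ≥ 15%: 46 ≥ 15 is true
  proposed use = mixed: commercial == mixed is false
  front setback between 1 ft and 9 ft: 32 in [1, 9] is false
  parcel in flood zone: no → false
  in historic district: no → false
  lot area > 86379 sq ft: 23689 > 86379 is false
Combine:
[1.1.1.2] true OR false = true
[1.1.1] true AND true = true
[1.1.2.1] true AND true AND true = true
[1.1.2] NOT true = false
[1.1.3.1] exactly-one(true, false) = true
[1.1.3.2] false AND false = false
[1.1.3] true OR false = true
[1.1] true AND false AND true = false
[1] NOT false = true
[2] false → false (antecedent false ⇒ implication holds) = true
[root] true AND true = true
Overall: true → issued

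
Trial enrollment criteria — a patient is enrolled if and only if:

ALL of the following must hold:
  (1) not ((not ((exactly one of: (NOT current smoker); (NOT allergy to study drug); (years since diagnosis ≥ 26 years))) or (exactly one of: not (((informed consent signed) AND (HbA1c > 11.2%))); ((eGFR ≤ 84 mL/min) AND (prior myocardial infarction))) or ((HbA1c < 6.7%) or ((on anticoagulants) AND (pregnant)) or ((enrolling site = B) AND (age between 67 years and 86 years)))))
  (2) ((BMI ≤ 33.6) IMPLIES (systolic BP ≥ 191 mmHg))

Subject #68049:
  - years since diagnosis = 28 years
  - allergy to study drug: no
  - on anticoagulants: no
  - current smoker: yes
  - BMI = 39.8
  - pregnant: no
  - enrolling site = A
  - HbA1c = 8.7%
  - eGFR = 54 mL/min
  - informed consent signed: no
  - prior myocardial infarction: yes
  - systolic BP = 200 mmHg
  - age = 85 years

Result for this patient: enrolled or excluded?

Excluded

Atomic conditions:
  NOT current smoker: yes → false
  NOT allergy to study drug: no → true
  years since diagnosis ≥ 26 years: 28 ≥ 26 is true
  informed consent signed: no → false
  HbA1c > 11.2%: 8.7 > 11.2 is false
  eGFR ≤ 84 mL/min: 54 ≤ 84 is true
  prior myocardial infarction: yes → true
  HbA1c < 6.7%: 8.7 < 6.7 is false
  on anticoagulants: no → false
  pregnant: no → false
  enrolling site = B: A == B is false
  age between 67 years and 86 years: 85 in [67, 86] is true
  BMI ≤ 33.6: 39.8 ≤ 33.6 is false
  systolic BP ≥ 191 mmHg: 200 ≥ 191 is true
Combine:
[1.1.1.1] exactly-one(false, true, true) = false
[1.1.1] NOT false = true
[1.1.2.1.1] false AND false = false
[1.1.2.1] NOT false = true
[1.1.2.2] true AND true = true
[1.1.2] exactly-one(true, true) = false
[1.1.3.2] false AND false = false
[1.1.3.3] false AND true = false
[1.1.3] false OR false OR false = false
[1.1] true OR false OR false = true
[1] NOT true = false
[2] false → true (antecedent false ⇒ implication holds) = true
[root] false AND true = false
Overall: false → excluded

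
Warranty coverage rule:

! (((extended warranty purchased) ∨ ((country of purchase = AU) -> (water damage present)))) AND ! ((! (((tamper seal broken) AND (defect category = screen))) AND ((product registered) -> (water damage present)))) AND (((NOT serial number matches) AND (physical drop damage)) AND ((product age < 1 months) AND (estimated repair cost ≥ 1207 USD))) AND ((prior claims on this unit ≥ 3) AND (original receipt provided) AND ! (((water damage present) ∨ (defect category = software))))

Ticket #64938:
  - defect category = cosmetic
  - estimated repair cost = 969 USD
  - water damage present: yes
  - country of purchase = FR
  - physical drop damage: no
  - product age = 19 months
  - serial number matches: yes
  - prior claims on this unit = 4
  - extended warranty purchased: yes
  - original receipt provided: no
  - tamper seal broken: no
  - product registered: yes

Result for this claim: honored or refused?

Refused

Atomic conditions:
  extended warranty purchased: yes → true
  country of purchase = AU: FR == AU is false
  water damage present: yes → true
  tamper seal broken: no → false
  defect category = screen: cosmetic == screen is false
  product registered: yes → true
  NOT serial number matches: yes → false
  physical drop damage: no → false
  product age < 1 months: 19 < 1 is false
  estimated repair cost ≥ 1207 USD: 969 ≥ 1207 is false
  prior claims on this unit ≥ 3: 4 ≥ 3 is true
  original receipt provided: no → false
  defect category = software: cosmetic == software is false
Combine:
[1.1.2] false → true (antecedent false ⇒ implication holds) = true
[1.1] true OR true = true
[1] NOT true = false
[2.1.1.1] false AND false = false
[2.1.1] NOT false = true
[2.1.2] true → true = true
[2.1] true AND true = true
[2] NOT true = false
[3.1] false AND false = false
[3.2] false AND false = false
[3] false AND false = false
[4.3.1] true OR false = true
[4.3] NOT true = false
[4] true AND false AND false = false
[root] false AND false AND false AND false = false
Overall: false → refused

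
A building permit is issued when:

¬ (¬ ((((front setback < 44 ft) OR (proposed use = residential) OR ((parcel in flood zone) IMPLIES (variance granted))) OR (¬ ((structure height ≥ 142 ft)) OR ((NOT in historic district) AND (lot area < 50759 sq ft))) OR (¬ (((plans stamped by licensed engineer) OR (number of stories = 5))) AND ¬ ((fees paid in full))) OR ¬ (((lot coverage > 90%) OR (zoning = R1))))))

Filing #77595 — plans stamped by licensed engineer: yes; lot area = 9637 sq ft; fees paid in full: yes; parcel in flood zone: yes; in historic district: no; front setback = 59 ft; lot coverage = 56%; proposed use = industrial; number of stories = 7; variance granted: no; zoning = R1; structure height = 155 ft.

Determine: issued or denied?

Atomic conditions:
  front setback < 44 ft: 59 < 44 is false
  proposed use = residential: industrial == residential is false
  parcel in flood zone: yes → true
  variance granted: no → false
  structure height ≥ 142 ft: 155 ≥ 142 is true
  NOT in historic district: no → true
  lot area < 50759 sq ft: 9637 < 50759 is true
  plans stamped by licensed engineer: yes → true
  number of stories = 5: 7 == 5 is false
  fees paid in full: yes → true
  lot coverage > 90%: 56 > 90 is false
  zoning = R1: R1 == R1 is true
Combine:
[1.1.1.3] true → false = false
[1.1.1] false OR false OR false = false
[1.1.2.1] NOT true = false
[1.1.2.2] true AND true = true
[1.1.2] false OR true = true
[1.1.3.1.1] true OR false = true
[1.1.3.1] NOT true = false
[1.1.3.2] NOT true = false
[1.1.3] false AND false = false
[1.1.4.1] false OR true = true
[1.1.4] NOT true = false
[1.1] false OR true OR false OR false = true
[1] NOT true = false
[root] NOT false = true
Overall: true → issued

Issued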